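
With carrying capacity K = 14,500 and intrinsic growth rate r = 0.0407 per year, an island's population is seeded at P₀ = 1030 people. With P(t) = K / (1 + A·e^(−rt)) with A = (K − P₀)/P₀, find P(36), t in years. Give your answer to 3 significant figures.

≈ 3,610 people

A = (14500 − 1030)/1030 = 13.07767
P(36) = 14500 / (1 + 13.07767·e^(−0.0407·36)) = 14500 / (1 + 13.07767·0.231032)
= 14500 / 4.02136 ≈ 3605.75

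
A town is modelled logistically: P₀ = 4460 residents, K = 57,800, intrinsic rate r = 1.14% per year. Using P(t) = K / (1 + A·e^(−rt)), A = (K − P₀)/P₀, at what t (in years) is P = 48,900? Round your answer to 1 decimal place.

t ≈ 367.1 years

A = (57800 − 4460)/4460 = 11.95964
48900 = 57800/(1 + 11.95964·e^(−0.0114t)) → 1 + 11.95964·e^(−0.0114t) = 1.182
e^(−0.0114t) = 0.015218 → t = ln(65.71084)/0.0114 = 4.18526/0.0114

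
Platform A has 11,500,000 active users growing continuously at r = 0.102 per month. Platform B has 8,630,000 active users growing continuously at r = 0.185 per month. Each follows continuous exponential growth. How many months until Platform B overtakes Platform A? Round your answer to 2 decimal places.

t ≈ 3.46 months

11500000·e^(0.102t) = 8630000·e^(0.185t)
11500000/8630000 = e^((0.185 − 0.102)t) → ln(1.33256) = 0.083·t
t = 0.2871 / 0.083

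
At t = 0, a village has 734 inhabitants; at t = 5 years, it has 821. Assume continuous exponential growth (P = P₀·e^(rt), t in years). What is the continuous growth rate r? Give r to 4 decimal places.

r ≈ 0.0224 per year

821 = 734 · e^(r·5)
e^(5r) = 821/734 = 1.11853
r = ln(1.11853) / 5 = 0.11201 / 5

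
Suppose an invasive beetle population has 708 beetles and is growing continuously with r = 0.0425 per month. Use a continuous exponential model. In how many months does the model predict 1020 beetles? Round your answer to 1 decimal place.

1020 = 708 · e^(0.0425·t)
t = ln(1020/708) / 0.0425 = ln(1.44068) / 0.0425 = 0.36511 / 0.0425

t ≈ 8.6 months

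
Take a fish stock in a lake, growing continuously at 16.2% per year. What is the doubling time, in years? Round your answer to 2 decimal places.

doubling time = ln(2) / |r| = 0.69315 / 0.162

doubling time ≈ 4.28 years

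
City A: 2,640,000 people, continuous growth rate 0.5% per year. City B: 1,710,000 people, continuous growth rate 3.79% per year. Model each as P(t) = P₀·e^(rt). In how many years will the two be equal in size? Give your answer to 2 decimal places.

t ≈ 13.20 years

2640000·e^(0.005t) = 1710000·e^(0.0379t)
2640000/1710000 = e^((0.0379 − 0.005)t) → ln(1.54386) = 0.0329·t
t = 0.43429 / 0.0329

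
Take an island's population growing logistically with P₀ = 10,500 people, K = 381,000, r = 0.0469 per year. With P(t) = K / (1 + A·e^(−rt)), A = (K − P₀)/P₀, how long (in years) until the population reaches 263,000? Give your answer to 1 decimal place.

A = (381000 − 10500)/10500 = 35.28571
263000 = 381000/(1 + 35.28571·e^(−0.0469t)) → 1 + 35.28571·e^(−0.0469t) = 1.44867
e^(−0.0469t) = 0.012715 → t = ln(78.64528)/0.0469 = 4.36495/0.0469

t ≈ 93.1 years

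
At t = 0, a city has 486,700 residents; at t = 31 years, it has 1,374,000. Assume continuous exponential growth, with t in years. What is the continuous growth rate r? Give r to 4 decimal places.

1374000 = 486700 · e^(r·31)
e^(31r) = 1374000/486700 = 2.82309
r = ln(2.82309) / 31 = 1.03783 / 31

r ≈ 0.0335 per year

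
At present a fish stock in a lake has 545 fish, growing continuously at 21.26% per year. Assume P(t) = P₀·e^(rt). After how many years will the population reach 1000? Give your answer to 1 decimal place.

1000 = 545 · e^(0.2126·t)
t = ln(1000/545) / 0.2126 = ln(1.83486) / 0.2126 = 0.60697 / 0.2126

t ≈ 2.9 years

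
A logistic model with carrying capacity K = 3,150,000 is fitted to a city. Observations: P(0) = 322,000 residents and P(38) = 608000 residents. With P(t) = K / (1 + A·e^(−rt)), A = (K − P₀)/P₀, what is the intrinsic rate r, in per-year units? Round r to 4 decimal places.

r ≈ 0.0195 per year

A = (3150000 − 322000)/322000 = 8.78261
608000 = 3150000/(1 + 8.78261·e^(−r·38)) → e^(−38r) = (5.18092 − 1)/8.78261 = 0.476045
r = −ln(0.476045)/38 = 0.74224/38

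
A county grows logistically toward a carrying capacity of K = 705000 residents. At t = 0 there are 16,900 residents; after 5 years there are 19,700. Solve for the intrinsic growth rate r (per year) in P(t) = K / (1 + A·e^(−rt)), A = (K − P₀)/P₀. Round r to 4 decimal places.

r ≈ 0.0315 per year

A = (705000 − 16900)/16900 = 40.71598
19700 = 705000/(1 + 40.71598·e^(−r·5)) → e^(−5r) = (35.7868 − 1)/40.71598 = 0.854377
r = −ln(0.854377)/5 = 0.15738/5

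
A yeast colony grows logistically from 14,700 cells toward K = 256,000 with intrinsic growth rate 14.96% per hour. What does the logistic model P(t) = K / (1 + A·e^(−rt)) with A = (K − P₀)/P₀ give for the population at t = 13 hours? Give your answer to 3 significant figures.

≈ 76,500 cells

A = (256000 − 14700)/14700 = 16.41497
P(13) = 256000 / (1 + 16.41497·e^(−0.1496·13)) = 256000 / (1 + 16.41497·0.143016)
= 256000 / 3.3476 ≈ 76472.7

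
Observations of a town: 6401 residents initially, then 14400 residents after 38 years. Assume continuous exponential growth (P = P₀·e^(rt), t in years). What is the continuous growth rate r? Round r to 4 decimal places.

r ≈ 0.0213 per year

14400 = 6401 · e^(r·38)
e^(38r) = 14400/6401 = 2.24965
r = ln(2.24965) / 38 = 0.81077 / 38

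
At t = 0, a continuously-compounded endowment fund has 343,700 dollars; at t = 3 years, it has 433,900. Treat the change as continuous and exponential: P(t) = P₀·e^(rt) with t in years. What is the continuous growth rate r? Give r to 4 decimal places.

433900 = 343700 · e^(r·3)
e^(3r) = 433900/343700 = 1.26244
r = ln(1.26244) / 3 = 0.23304 / 3

r ≈ 0.0777 per year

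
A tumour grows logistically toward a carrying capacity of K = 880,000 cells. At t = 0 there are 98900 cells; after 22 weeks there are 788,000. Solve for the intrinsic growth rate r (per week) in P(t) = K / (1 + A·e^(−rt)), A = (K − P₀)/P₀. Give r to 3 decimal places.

A = (880000 − 98900)/98900 = 7.89788
788000 = 880000/(1 + 7.89788·e^(−r·22)) → e^(−22r) = (1.11675 − 1)/7.89788 = 0.014783
r = −ln(0.014783)/22 = 4.2143/22

r ≈ 0.192 per week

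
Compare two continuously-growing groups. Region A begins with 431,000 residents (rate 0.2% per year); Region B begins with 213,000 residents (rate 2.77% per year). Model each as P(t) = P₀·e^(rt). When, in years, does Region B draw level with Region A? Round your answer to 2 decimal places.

431000·e^(0.002t) = 213000·e^(0.0277t)
431000/213000 = e^((0.0277 − 0.002)t) → ln(2.02347) = 0.0257·t
t = 0.70482 / 0.0257

t ≈ 27.42 years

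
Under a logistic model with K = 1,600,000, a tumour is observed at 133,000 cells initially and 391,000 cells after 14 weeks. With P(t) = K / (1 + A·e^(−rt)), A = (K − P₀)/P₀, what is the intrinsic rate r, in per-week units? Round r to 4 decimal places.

A = (1600000 − 133000)/133000 = 11.03008
391000 = 1600000/(1 + 11.03008·e^(−r·14)) → e^(−14r) = (4.09207 − 1)/11.03008 = 0.280331
r = −ln(0.280331)/14 = 1.27178/14

r ≈ 0.0908 per week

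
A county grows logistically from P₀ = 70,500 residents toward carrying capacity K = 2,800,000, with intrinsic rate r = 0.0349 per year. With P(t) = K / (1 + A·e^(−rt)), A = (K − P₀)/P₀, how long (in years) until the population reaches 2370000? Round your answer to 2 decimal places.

t ≈ 153.67 years

A = (2800000 − 70500)/70500 = 38.71631
2370000 = 2800000/(1 + 38.71631·e^(−0.0349t)) → 1 + 38.71631·e^(−0.0349t) = 1.18143
e^(−0.0349t) = 0.004686 → t = ln(213.38991)/0.0349 = 5.36312/0.0349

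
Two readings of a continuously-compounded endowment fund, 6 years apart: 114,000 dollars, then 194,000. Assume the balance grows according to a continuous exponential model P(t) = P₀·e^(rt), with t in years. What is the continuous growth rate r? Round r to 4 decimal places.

r ≈ 0.0886 per year

194000 = 114000 · e^(r·6)
e^(6r) = 194000/114000 = 1.70175
r = ln(1.70175) / 6 = 0.53166 / 6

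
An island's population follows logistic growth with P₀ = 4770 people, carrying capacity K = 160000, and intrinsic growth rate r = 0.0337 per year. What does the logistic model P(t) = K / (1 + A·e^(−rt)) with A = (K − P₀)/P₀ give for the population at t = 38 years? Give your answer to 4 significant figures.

A = (160000 − 4770)/4770 = 32.54298
P(38) = 160000 / (1 + 32.54298·e^(−0.0337·38)) = 160000 / (1 + 32.54298·0.277871)
= 160000 / 10.04273 ≈ 15931.92

≈ 15,930 people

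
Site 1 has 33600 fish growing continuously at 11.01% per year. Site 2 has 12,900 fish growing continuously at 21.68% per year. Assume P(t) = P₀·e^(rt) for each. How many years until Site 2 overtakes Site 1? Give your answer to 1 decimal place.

33600·e^(0.1101t) = 12900·e^(0.2168t)
33600/12900 = e^((0.2168 − 0.1101)t) → ln(2.60465) = 0.1067·t
t = 0.9573 / 0.1067

t ≈ 9.0 years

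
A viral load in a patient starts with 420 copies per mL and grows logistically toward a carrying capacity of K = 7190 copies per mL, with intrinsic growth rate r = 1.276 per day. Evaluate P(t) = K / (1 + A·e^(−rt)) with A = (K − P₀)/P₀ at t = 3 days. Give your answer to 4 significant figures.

A = (7190 − 420)/420 = 16.11905
P(3) = 7190 / (1 + 16.11905·e^(−1.276·3)) = 7190 / (1 + 16.11905·0.021753)
= 7190 / 1.35064 ≈ 5323.41

≈ 5,323 copies per mL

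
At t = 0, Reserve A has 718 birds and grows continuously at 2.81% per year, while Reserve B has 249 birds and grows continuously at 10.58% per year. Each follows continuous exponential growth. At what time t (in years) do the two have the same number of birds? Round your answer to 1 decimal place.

t ≈ 13.6 years

718·e^(0.0281t) = 249·e^(0.1058t)
718/249 = e^((0.1058 − 0.0281)t) → ln(2.88353) = 0.0777·t
t = 1.05902 / 0.0777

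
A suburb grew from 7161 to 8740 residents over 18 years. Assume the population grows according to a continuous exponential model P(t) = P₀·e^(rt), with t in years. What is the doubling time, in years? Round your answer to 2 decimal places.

r = ln(8740/7161) / 18 = ln(1.2205) / 18 ≈ 0.01107 per year
doubling time = ln 2 / |r| = 0.69315 / 0.01107

doubling time ≈ 62.61 years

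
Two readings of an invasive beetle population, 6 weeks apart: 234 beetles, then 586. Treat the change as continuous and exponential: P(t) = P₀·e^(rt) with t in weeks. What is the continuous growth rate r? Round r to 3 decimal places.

r ≈ 0.153 per week

586 = 234 · e^(r·6)
e^(6r) = 586/234 = 2.50427
r = ln(2.50427) / 6 = 0.918 / 6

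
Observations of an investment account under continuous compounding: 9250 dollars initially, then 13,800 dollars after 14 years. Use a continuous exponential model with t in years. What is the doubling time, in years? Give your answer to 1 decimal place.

doubling time ≈ 24.3 years

r = ln(13800/9250) / 14 = ln(1.49189) / 14 ≈ 0.028575 per year
doubling time = ln 2 / |r| = 0.69315 / 0.028575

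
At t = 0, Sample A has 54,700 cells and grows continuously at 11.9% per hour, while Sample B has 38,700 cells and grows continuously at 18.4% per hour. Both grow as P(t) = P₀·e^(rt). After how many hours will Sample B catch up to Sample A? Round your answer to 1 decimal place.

t ≈ 5.3 hours

54700·e^(0.119t) = 38700·e^(0.184t)
54700/38700 = e^((0.184 − 0.119)t) → ln(1.41344) = 0.065·t
t = 0.34602 / 0.065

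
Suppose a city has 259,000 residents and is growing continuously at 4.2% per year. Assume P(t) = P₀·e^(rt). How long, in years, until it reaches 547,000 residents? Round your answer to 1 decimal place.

t ≈ 17.8 years

547000 = 259000 · e^(0.042·t)
t = ln(547000/259000) / 0.042 = ln(2.11197) / 0.042 = 0.74762 / 0.042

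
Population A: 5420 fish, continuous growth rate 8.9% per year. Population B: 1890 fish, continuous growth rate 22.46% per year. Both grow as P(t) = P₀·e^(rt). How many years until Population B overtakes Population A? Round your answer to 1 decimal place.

t ≈ 7.8 years

5420·e^(0.089t) = 1890·e^(0.2246t)
5420/1890 = e^((0.2246 − 0.089)t) → ln(2.86772) = 0.1356·t
t = 1.05352 / 0.1356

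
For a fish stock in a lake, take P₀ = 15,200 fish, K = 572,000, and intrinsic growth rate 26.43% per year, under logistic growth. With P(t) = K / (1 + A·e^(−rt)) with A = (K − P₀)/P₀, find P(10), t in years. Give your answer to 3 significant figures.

A = (572000 − 15200)/15200 = 36.63158
P(10) = 572000 / (1 + 36.63158·e^(−0.2643·10)) = 572000 / (1 + 36.63158·0.071148)
= 572000 / 3.60625 ≈ 158613.72

≈ 159,000 fish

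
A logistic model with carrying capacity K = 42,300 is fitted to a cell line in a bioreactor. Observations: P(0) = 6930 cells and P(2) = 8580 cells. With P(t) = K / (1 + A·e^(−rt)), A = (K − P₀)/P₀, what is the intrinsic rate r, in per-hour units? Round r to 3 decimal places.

A = (42300 − 6930)/6930 = 5.1039
8580 = 42300/(1 + 5.1039·e^(−r·2)) → e^(−2r) = (4.93007 − 1)/5.1039 = 0.770014
r = −ln(0.770014)/2 = 0.26135/2

r ≈ 0.131 per hour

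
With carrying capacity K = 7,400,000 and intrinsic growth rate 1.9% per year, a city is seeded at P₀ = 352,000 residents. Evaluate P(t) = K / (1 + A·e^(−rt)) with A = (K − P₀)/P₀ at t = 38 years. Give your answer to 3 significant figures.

A = (7400000 − 352000)/352000 = 20.02273
P(38) = 7400000 / (1 + 20.02273·e^(−0.019·38)) = 7400000 / (1 + 20.02273·0.48578)
= 7400000 / 10.72663 ≈ 689871.52

≈ 690,000 residents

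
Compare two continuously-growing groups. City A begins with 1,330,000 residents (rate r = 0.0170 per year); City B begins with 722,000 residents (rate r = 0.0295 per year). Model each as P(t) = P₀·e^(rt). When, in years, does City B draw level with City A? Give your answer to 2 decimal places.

1330000·e^(0.017t) = 722000·e^(0.0295t)
1330000/722000 = e^((0.0295 − 0.017)t) → ln(1.84211) = 0.0125·t
t = 0.61091 / 0.0125

t ≈ 48.87 years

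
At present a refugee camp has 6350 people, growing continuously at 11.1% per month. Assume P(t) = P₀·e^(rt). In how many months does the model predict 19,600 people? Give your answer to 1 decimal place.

t ≈ 10.2 months

19600 = 6350 · e^(0.111·t)
t = ln(19600/6350) / 0.111 = ln(3.08661) / 0.111 = 1.12707 / 0.111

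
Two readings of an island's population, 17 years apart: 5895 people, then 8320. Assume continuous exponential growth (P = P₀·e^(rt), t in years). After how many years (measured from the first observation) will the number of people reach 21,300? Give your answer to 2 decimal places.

t ≈ 63.38 years

r = ln(8320/5895) / 17 ≈ 0.020268 per year
t = ln(21300/5895) / r = 1.2846 / 0.020268 ≈ 63.381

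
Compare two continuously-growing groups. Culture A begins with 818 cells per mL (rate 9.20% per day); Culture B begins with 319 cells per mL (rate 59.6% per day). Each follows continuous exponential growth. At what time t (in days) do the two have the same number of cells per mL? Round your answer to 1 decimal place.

818·e^(0.092t) = 319·e^(0.596t)
818/319 = e^((0.596 − 0.092)t) → ln(2.56426) = 0.504·t
t = 0.94167 / 0.504

t ≈ 1.9 days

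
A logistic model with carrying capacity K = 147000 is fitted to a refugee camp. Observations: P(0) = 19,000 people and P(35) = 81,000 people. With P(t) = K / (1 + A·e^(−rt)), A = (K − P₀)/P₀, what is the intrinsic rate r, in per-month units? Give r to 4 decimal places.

A = (147000 − 19000)/19000 = 6.73684
81000 = 147000/(1 + 6.73684·e^(−r·35)) → e^(−35r) = (1.81481 − 1)/6.73684 = 0.120949
r = −ln(0.120949)/35 = 2.11239/35

r ≈ 0.0604 per month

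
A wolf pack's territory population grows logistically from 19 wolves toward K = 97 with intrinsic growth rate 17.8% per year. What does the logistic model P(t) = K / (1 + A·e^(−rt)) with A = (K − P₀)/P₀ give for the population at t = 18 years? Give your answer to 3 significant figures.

≈ 83.1 wolves

A = (97 − 19)/19 = 4.10526
P(18) = 97 / (1 + 4.10526·e^(−0.178·18)) = 97 / (1 + 4.10526·0.040599)
= 97 / 1.16667 ≈ 83.14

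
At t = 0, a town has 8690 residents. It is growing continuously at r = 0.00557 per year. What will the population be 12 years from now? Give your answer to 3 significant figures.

P(12) = 8690 · e^(0.00557·12) = 8690 · e^(0.06684)
= 8690 · 1.06912 ≈ 9290.69

≈ 9,290 residents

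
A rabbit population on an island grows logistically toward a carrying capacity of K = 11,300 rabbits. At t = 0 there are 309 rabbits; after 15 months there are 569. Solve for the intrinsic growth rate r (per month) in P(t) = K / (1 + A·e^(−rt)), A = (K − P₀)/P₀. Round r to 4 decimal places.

r ≈ 0.0423 per month

A = (11300 − 309)/309 = 35.56958
569 = 11300/(1 + 35.56958·e^(−r·15)) → e^(−15r) = (19.8594 − 1)/35.56958 = 0.530212
r = −ln(0.530212)/15 = 0.63448/15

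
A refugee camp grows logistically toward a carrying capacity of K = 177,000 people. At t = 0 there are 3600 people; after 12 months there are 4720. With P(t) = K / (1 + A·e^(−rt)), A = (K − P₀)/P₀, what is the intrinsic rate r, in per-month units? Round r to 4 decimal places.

r ≈ 0.0231 per month

A = (177000 − 3600)/3600 = 48.16667
4720 = 177000/(1 + 48.16667·e^(−r·12)) → e^(−12r) = (37.5 − 1)/48.16667 = 0.757785
r = −ln(0.757785)/12 = 0.27735/12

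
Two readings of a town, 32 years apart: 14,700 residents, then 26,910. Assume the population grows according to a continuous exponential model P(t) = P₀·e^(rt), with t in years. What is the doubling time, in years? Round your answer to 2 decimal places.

doubling time ≈ 36.68 years

r = ln(26910/14700) / 32 = ln(1.83061) / 32 ≈ 0.018895 per year
doubling time = ln 2 / |r| = 0.69315 / 0.018895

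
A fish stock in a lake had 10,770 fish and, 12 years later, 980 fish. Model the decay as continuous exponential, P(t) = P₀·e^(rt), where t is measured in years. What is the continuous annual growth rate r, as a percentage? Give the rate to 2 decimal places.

980 = 10770 · e^(r·12)
e^(12r) = 980/10770 = 0.09099
r = ln(0.09099) / 12 = -2.39697 / 12

r ≈ -19.97% per year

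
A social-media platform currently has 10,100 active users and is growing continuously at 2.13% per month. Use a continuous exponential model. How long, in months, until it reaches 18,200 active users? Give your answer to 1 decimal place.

18200 = 10100 · e^(0.0213·t)
t = ln(18200/10100) / 0.0213 = ln(1.80198) / 0.0213 = 0.58889 / 0.0213

t ≈ 27.6 months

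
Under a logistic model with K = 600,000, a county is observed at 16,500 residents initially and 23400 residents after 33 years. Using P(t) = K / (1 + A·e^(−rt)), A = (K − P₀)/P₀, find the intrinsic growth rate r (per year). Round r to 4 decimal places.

r ≈ 0.0109 per year

A = (600000 − 16500)/16500 = 35.36364
23400 = 600000/(1 + 35.36364·e^(−r·33)) → e^(−33r) = (25.64103 − 1)/35.36364 = 0.69679
r = −ln(0.69679)/33 = 0.36127/33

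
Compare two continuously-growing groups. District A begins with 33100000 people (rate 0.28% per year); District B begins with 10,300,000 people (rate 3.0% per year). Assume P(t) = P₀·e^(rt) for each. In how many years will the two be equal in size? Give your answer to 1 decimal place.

t ≈ 42.9 years

33100000·e^(0.0028t) = 10300000·e^(0.03t)
33100000/10300000 = e^((0.03 − 0.0028)t) → ln(3.21359) = 0.0272·t
t = 1.16739 / 0.0272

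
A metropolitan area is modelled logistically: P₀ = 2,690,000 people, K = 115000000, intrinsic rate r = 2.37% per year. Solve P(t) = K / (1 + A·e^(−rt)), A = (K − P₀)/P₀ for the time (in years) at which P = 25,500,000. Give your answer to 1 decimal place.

A = (115000000 − 2690000)/2690000 = 41.75093
25500000 = 115000000/(1 + 41.75093·e^(−0.0237t)) → 1 + 41.75093·e^(−0.0237t) = 4.5098
e^(−0.0237t) = 0.084065 → t = ln(11.89552)/0.0237 = 2.47616/0.0237

t ≈ 104.5 years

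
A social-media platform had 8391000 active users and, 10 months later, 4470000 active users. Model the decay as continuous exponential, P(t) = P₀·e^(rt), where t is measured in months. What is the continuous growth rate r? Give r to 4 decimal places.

4470000 = 8391000 · e^(r·10)
e^(10r) = 4470000/8391000 = 0.53271
r = ln(0.53271) / 10 = -0.62977 / 10

r ≈ -0.0630 per month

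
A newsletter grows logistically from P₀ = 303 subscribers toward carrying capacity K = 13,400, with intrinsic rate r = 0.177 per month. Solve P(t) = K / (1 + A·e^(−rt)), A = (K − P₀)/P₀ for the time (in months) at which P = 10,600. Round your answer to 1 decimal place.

A = (13400 − 303)/303 = 43.22442
10600 = 13400/(1 + 43.22442·e^(−0.177t)) → 1 + 43.22442·e^(−0.177t) = 1.26415
e^(−0.177t) = 0.006111 → t = ln(163.63531)/0.177 = 5.09764/0.177

t ≈ 28.8 months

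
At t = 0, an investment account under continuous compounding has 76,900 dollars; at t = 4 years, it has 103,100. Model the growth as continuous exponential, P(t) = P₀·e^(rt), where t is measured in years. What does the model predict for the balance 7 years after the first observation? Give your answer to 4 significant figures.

≈ 128,500 dollars

r = ln(103100/76900) / 4 ≈ 0.073298 per year
P(7) = 76900 · e^(0.073298·7) = 76900 · 1.67044 ≈ 128457.04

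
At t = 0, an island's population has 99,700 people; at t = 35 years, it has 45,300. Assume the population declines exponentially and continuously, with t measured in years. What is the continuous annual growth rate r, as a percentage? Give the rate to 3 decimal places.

45300 = 99700 · e^(r·35)
e^(35r) = 45300/99700 = 0.45436
r = ln(0.45436) / 35 = -0.78886 / 35

r ≈ -2.254% per year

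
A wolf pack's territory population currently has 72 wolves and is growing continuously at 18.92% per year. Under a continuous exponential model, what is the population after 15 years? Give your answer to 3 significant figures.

P(15) = 72 · e^(0.1892·15) = 72 · e^(2.838)
= 72 · 17.08157 ≈ 1229.87

≈ 1,230 wolves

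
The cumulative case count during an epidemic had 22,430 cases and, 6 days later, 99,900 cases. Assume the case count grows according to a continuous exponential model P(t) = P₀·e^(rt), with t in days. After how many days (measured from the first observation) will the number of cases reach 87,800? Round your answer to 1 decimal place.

t ≈ 5.5 days

r = ln(99900/22430) / 6 ≈ 0.248962 per day
t = ln(87800/22430) / r = 1.36466 / 0.248962 ≈ 5.481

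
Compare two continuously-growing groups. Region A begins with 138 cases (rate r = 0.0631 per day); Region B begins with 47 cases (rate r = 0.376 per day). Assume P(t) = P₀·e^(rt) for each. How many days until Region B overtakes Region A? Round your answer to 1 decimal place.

138·e^(0.0631t) = 47·e^(0.376t)
138/47 = e^((0.376 − 0.0631)t) → ln(2.93617) = 0.3129·t
t = 1.07711 / 0.3129

t ≈ 3.4 days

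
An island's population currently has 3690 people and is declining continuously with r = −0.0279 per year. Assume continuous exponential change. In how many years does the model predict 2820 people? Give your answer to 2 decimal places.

2820 = 3690 · e^(-0.0279·t)
t = ln(2820/3690) / -0.0279 = ln(0.76423) / -0.0279 = -0.26889 / -0.0279

t ≈ 9.64 years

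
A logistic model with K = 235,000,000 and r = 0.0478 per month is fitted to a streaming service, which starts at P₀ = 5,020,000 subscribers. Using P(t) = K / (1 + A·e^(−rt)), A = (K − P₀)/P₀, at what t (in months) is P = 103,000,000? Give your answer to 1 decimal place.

t ≈ 74.8 months

A = (235000000 − 5020000)/5020000 = 45.81275
103000000 = 235000000/(1 + 45.81275·e^(−0.0478t)) → 1 + 45.81275·e^(−0.0478t) = 2.28155
e^(−0.0478t) = 0.027974 → t = ln(35.74783)/0.0478 = 3.57649/0.0478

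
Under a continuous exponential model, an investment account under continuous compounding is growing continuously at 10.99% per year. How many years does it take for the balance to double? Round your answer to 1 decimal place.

doubling time = ln(2) / |r| = 0.69315 / 0.1099

doubling time ≈ 6.3 years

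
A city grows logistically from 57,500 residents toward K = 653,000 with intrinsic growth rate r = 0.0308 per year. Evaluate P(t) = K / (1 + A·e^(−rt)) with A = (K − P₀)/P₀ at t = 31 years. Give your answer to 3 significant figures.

≈ 131,000 residents

A = (653000 − 57500)/57500 = 10.35652
P(31) = 653000 / (1 + 10.35652·e^(−0.0308·31)) = 653000 / (1 + 10.35652·0.384889)
= 653000 / 4.98611 ≈ 130963.75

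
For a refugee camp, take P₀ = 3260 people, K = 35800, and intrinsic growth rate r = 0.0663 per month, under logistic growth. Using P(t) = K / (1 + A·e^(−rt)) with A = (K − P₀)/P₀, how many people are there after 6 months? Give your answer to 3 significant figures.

≈ 4,650 people

A = (35800 − 3260)/3260 = 9.9816
P(6) = 35800 / (1 + 9.9816·e^(−0.0663·6)) = 35800 / (1 + 9.9816·0.671796)
= 35800 / 7.7056 ≈ 4645.97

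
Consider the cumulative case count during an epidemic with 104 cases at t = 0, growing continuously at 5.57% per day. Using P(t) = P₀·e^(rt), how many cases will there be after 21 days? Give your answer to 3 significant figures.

P(21) = 104 · e^(0.0557·21) = 104 · e^(1.1697)
= 104 · 3.22103 ≈ 334.99

≈ 335 cases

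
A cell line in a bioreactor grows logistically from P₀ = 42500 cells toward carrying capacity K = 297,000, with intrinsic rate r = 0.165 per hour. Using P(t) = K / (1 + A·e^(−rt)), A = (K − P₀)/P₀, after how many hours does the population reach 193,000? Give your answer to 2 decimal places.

A = (297000 − 42500)/42500 = 5.98824
193000 = 297000/(1 + 5.98824·e^(−0.165t)) → 1 + 5.98824·e^(−0.165t) = 1.53886
e^(−0.165t) = 0.089986 → t = ln(11.11278)/0.165 = 2.4081/0.165

t ≈ 14.59 hours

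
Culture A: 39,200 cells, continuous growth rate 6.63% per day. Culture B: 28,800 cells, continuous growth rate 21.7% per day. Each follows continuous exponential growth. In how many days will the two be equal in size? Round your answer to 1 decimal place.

t ≈ 2.0 days

39200·e^(0.0663t) = 28800·e^(0.217t)
39200/28800 = e^((0.217 − 0.0663)t) → ln(1.36111) = 0.1507·t
t = 0.3083 / 0.1507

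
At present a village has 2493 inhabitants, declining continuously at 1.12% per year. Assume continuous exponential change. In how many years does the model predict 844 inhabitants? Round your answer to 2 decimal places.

t ≈ 96.70 years

844 = 2493 · e^(-0.0112·t)
t = ln(844/2493) / -0.0112 = ln(0.33855) / -0.0112 = -1.08309 / -0.0112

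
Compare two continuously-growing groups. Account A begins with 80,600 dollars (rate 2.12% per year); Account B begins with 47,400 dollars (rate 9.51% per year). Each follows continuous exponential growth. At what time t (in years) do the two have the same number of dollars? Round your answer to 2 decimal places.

80600·e^(0.0212t) = 47400·e^(0.0951t)
80600/47400 = e^((0.0951 − 0.0212)t) → ln(1.70042) = 0.0739·t
t = 0.53088 / 0.0739

t ≈ 7.18 years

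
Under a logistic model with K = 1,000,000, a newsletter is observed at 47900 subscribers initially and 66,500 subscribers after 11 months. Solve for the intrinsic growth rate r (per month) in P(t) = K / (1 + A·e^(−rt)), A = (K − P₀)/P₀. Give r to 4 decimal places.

r ≈ 0.0316 per month

A = (1000000 − 47900)/47900 = 19.87683
66500 = 1000000/(1 + 19.87683·e^(−r·11)) → e^(−11r) = (15.03759 − 1)/19.87683 = 0.706229
r = −ln(0.706229)/11 = 0.34782/11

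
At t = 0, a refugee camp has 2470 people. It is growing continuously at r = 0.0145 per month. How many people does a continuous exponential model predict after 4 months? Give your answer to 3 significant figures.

≈ 2,620 people

P(4) = 2470 · e^(0.0145·4) = 2470 · e^(0.058)
= 2470 · 1.05971 ≈ 2617.5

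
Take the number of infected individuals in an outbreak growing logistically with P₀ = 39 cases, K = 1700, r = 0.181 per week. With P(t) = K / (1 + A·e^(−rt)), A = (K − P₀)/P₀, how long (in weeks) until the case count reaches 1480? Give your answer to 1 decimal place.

t ≈ 31.3 weeks

A = (1700 − 39)/39 = 42.58974
1480 = 1700/(1 + 42.58974·e^(−0.181t)) → 1 + 42.58974·e^(−0.181t) = 1.14865
e^(−0.181t) = 0.00349 → t = ln(286.51282)/0.181 = 5.65778/0.181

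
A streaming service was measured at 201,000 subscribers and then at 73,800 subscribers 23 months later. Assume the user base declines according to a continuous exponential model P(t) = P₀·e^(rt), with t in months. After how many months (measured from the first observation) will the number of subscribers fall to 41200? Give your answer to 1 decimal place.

t ≈ 36.4 months

r = ln(73800/201000) / 23 ≈ -0.043563 per month
t = ln(41200/201000) / r = -1.58487 / -0.043563 ≈ 36.381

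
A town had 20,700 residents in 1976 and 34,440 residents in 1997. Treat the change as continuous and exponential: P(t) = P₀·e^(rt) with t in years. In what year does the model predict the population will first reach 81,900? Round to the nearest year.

year 2033

r = ln(34440/20700) / 21 = 0.50908/21 ≈ 0.024242 per year
t = ln(81900/20700) / r = 1.37537/0.024242 ≈ 56.73 years after 1976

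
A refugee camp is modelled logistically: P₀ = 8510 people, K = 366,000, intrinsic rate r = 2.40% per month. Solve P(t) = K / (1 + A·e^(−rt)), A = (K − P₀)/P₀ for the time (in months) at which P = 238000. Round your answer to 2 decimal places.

t ≈ 181.59 months

A = (366000 − 8510)/8510 = 42.00823
238000 = 366000/(1 + 42.00823·e^(−0.024t)) → 1 + 42.00823·e^(−0.024t) = 1.53782
e^(−0.024t) = 0.012803 → t = ln(78.10904)/0.024 = 4.35811/0.024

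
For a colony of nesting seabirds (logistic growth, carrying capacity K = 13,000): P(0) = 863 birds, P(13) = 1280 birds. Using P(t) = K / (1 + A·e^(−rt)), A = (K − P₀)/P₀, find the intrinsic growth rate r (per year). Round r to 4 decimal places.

r ≈ 0.0330 per year

A = (13000 − 863)/863 = 14.06373
1280 = 13000/(1 + 14.06373·e^(−r·13)) → e^(−13r) = (10.15625 − 1)/14.06373 = 0.651054
r = −ln(0.651054)/13 = 0.42916/13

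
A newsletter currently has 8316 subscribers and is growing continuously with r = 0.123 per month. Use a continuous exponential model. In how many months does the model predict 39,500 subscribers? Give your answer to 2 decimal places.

t ≈ 12.67 months

39500 = 8316 · e^(0.123·t)
t = ln(39500/8316) / 0.123 = ln(4.74988) / 0.123 = 1.55812 / 0.123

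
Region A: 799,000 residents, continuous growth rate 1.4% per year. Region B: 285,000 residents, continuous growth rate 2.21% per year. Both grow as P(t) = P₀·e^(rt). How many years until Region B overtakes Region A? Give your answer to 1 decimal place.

799000·e^(0.014t) = 285000·e^(0.0221t)
799000/285000 = e^((0.0221 − 0.014)t) → ln(2.80351) = 0.0081·t
t = 1.03087 / 0.0081

t ≈ 127.3 years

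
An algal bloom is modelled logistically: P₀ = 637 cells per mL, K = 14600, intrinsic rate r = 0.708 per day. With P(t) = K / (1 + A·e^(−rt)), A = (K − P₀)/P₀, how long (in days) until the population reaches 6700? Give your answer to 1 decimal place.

A = (14600 − 637)/637 = 21.91994
6700 = 14600/(1 + 21.91994·e^(−0.708t)) → 1 + 21.91994·e^(−0.708t) = 2.1791
e^(−0.708t) = 0.053791 → t = ln(18.59033)/0.708 = 2.92264/0.708

t ≈ 4.1 days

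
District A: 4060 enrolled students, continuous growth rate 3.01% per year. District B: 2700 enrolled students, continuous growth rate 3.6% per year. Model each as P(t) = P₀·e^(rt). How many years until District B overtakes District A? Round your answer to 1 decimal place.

t ≈ 69.1 years

4060·e^(0.0301t) = 2700·e^(0.036t)
4060/2700 = e^((0.036 − 0.0301)t) → ln(1.5037) = 0.0059·t
t = 0.40793 / 0.0059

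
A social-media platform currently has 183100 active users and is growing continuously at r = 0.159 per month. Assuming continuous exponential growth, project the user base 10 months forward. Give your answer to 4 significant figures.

P(10) = 183100 · e^(0.159·10) = 183100 · e^(1.59)
= 183100 · 4.90375 ≈ 897876.43

≈ 897,900 active users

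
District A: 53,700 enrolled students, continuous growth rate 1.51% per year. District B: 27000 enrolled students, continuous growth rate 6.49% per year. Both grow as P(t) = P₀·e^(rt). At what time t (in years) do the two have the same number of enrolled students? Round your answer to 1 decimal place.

t ≈ 13.8 years

53700·e^(0.0151t) = 27000·e^(0.0649t)
53700/27000 = e^((0.0649 − 0.0151)t) → ln(1.98889) = 0.0498·t
t = 0.68758 / 0.0498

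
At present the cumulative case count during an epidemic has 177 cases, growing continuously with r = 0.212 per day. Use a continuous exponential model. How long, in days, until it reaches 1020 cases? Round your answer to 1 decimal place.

1020 = 177 · e^(0.212·t)
t = ln(1020/177) / 0.212 = ln(5.76271) / 0.212 = 1.75141 / 0.212

t ≈ 8.3 days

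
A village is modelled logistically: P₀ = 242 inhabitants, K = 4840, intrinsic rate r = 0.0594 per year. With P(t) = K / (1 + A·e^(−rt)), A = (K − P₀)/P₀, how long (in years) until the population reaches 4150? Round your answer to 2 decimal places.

A = (4840 − 242)/242 = 19
4150 = 4840/(1 + 19·e^(−0.0594t)) → 1 + 19·e^(−0.0594t) = 1.16627
e^(−0.0594t) = 0.008751 → t = ln(114.27536)/0.0594 = 4.73861/0.0594

t ≈ 79.77 years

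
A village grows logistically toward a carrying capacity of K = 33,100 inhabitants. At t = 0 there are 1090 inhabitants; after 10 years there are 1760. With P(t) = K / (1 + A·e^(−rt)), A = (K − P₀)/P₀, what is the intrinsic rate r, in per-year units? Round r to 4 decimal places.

r ≈ 0.0500 per year

A = (33100 − 1090)/1090 = 29.36697
1760 = 33100/(1 + 29.36697·e^(−r·10)) → e^(−10r) = (18.80682 − 1)/29.36697 = 0.606355
r = −ln(0.606355)/10 = 0.50029/10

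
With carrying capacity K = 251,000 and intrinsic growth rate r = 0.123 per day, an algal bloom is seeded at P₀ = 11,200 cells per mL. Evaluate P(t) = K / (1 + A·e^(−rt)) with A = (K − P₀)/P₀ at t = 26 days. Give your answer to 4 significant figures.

≈ 133,900 cells per mL

A = (251000 − 11200)/11200 = 21.41071
P(26) = 251000 / (1 + 21.41071·e^(−0.123·26)) = 251000 / (1 + 21.41071·0.040844)
= 251000 / 1.8745 ≈ 133902.72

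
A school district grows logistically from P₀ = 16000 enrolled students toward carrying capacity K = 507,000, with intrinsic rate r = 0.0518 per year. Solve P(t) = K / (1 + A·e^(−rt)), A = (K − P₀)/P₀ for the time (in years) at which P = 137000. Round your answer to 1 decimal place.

A = (507000 − 16000)/16000 = 30.6875
137000 = 507000/(1 + 30.6875·e^(−0.0518t)) → 1 + 30.6875·e^(−0.0518t) = 3.70073
e^(−0.0518t) = 0.088007 → t = ln(11.36267)/0.0518 = 2.43033/0.0518

t ≈ 46.9 years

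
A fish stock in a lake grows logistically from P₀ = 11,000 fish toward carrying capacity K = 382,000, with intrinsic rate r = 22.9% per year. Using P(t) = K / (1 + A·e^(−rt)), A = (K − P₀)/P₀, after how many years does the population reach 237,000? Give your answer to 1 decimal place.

A = (382000 − 11000)/11000 = 33.72727
237000 = 382000/(1 + 33.72727·e^(−0.229t)) → 1 + 33.72727·e^(−0.229t) = 1.61181
e^(−0.229t) = 0.01814 → t = ln(55.12665)/0.229 = 4.00963/0.229

t ≈ 17.5 years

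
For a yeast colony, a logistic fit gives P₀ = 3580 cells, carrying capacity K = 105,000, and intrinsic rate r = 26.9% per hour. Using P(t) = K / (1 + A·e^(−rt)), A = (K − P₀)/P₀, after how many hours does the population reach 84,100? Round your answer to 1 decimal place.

A = (105000 − 3580)/3580 = 28.32961
84100 = 105000/(1 + 28.32961·e^(−0.269t)) → 1 + 28.32961·e^(−0.269t) = 1.24851
e^(−0.269t) = 0.008772 → t = ln(113.99618)/0.269 = 4.73616/0.269

t ≈ 17.6 hours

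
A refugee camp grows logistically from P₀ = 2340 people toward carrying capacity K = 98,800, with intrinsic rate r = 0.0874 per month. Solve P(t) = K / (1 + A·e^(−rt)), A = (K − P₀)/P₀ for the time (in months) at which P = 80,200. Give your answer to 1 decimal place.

A = (98800 − 2340)/2340 = 41.22222
80200 = 98800/(1 + 41.22222·e^(−0.0874t)) → 1 + 41.22222·e^(−0.0874t) = 1.23192
e^(−0.0874t) = 0.005626 → t = ln(177.74313)/0.0874 = 5.18034/0.0874

t ≈ 59.3 months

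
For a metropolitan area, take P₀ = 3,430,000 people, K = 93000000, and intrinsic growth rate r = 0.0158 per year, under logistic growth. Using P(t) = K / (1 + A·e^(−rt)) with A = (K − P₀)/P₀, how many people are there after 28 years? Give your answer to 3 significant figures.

A = (93000000 − 3430000)/3430000 = 26.1137
P(28) = 93000000 / (1 + 26.1137·e^(−0.0158·28)) = 93000000 / (1 + 26.1137·0.642493)
= 93000000 / 17.77786 ≈ 5231225.7

≈ 5,230,000 people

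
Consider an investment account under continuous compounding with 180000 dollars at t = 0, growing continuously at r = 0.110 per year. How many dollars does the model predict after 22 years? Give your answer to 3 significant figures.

P(22) = 180000 · e^(0.11·22) = 180000 · e^(2.42)
= 180000 · 11.24586 ≈ 2024254.68

≈ 2,020,000 dollars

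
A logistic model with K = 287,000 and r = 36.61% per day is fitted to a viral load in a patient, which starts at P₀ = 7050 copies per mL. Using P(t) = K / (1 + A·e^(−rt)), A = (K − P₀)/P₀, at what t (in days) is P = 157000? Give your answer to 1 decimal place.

A = (287000 − 7050)/7050 = 39.70922
157000 = 287000/(1 + 39.70922·e^(−0.3661t)) → 1 + 39.70922·e^(−0.3661t) = 1.82803
e^(−0.3661t) = 0.020852 → t = ln(47.95652)/0.3661 = 3.87029/0.3661

t ≈ 10.6 days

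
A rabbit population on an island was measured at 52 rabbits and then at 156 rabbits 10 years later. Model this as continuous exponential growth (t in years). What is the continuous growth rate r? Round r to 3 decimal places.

156 = 52 · e^(r·10)
e^(10r) = 156/52 = 3
r = ln(3) / 10 = 1.09861 / 10

r ≈ 0.110 per year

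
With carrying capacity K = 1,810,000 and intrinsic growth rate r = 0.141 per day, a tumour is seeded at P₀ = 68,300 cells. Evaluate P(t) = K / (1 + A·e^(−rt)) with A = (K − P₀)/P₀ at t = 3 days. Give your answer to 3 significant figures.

≈ 102,000 cells

A = (1810000 − 68300)/68300 = 25.50073
P(3) = 1810000 / (1 + 25.50073·e^(−0.141·3)) = 1810000 / (1 + 25.50073·0.655079)
= 1810000 / 17.70498 ≈ 102231.1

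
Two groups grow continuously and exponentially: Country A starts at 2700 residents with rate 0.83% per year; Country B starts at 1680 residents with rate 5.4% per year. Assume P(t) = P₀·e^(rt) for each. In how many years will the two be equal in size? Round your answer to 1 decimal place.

2700·e^(0.0083t) = 1680·e^(0.054t)
2700/1680 = e^((0.054 − 0.0083)t) → ln(1.60714) = 0.0457·t
t = 0.47446 / 0.0457

t ≈ 10.4 years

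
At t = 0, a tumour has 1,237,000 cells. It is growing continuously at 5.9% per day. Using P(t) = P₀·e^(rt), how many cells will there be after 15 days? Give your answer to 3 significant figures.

≈ 3,000,000 cells

P(15) = 1237000 · e^(0.059·15) = 1237000 · e^(0.885)
= 1237000 · 2.42298 ≈ 2997231.69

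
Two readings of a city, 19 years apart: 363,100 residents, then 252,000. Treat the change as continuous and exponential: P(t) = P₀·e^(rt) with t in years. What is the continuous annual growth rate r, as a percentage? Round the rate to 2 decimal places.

252000 = 363100 · e^(r·19)
e^(19r) = 252000/363100 = 0.69402
r = ln(0.69402) / 19 = -0.36525 / 19

r ≈ -1.92% per year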